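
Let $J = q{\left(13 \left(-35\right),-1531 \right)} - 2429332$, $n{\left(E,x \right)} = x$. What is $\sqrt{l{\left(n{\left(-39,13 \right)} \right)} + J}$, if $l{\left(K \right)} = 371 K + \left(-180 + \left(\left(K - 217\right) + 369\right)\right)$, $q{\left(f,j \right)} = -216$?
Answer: $2 i \sqrt{606185} \approx 1557.2 i$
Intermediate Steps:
$J = -2429548$ ($J = -216 - 2429332 = -2429548$)
$l{\left(K \right)} = -28 + 372 K$ ($l{\left(K \right)} = 371 K + \left(-180 + \left(\left(-217 + K\right) + 369\right)\right) = 371 K + \left(-180 + \left(152 + K\right)\right) = 371 K + \left(-28 + K\right) = -28 + 372 K$)
$\sqrt{l{\left(n{\left(-39,13 \right)} \right)} + J} = \sqrt{\left(-28 + 372 \cdot 13\right) - 2429548} = \sqrt{\left(-28 + 4836\right) - 2429548} = \sqrt{4808 - 2429548} = \sqrt{-2424740} = 2 i \sqrt{606185}$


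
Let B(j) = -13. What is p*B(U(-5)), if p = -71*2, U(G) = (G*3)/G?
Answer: 1846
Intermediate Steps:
U(G) = 3 (U(G) = (3*G)/G = 3)
p = -142
p*B(U(-5)) = -142*(-13) = 1846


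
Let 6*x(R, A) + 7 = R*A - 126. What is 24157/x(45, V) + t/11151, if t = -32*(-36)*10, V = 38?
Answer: 181601698/1953903 ≈ 92.943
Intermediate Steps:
x(R, A) = -133/6 + A*R/6 (x(R, A) = -7/6 + (R*A - 126)/6 = -7/6 + (A*R - 126)/6 = -7/6 + (-126 + A*R)/6 = -7/6 + (-21 + A*R/6) = -133/6 + A*R/6)
t = 11520 (t = 1152*10 = 11520)
24157/x(45, V) + t/11151 = 24157/(-133/6 + (⅙)*38*45) + 11520/11151 = 24157/(-133/6 + 285) + 11520*(1/11151) = 24157/(1577/6) + 1280/1239 = 24157*(6/1577) + 1280/1239 = 144942/1577 + 1280/1239 = 181601698/1953903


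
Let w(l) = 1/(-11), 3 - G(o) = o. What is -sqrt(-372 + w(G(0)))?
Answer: -I*sqrt(45023)/11 ≈ -19.29*I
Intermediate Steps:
G(o) = 3 - o
w(l) = -1/11
-sqrt(-372 + w(G(0))) = -sqrt(-372 - 1/11) = -sqrt(-4093/11) = -I*sqrt(45023)/11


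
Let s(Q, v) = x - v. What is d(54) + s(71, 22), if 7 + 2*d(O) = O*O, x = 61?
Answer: 2987/2 ≈ 1493.5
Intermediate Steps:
d(O) = -7/2 + O**2/2 (d(O) = -7/2 + (O*O)/2 = -7/2 + O**2/2)
s(Q, v) = 61 - v
d(54) + s(71, 22) = (-7/2 + (1/2)*54**2) + (61 - 1*22) = (-7/2 + (1/2)*2916) + (61 - 22) = (-7/2 + 1458) + 39 = 2909/2 + 39 = 2987/2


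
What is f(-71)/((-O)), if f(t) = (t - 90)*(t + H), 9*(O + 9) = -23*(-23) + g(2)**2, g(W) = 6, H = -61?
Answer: -4347/11 ≈ -395.18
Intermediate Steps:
O = 484/9 (O = -9 + (-23*(-23) + 6**2)/9 = -9 + (529 + 36)/9 = -9 + (1/9)*565 = -9 + 565/9 = 484/9 ≈ 53.778)
f(t) = (-90 + t)*(-61 + t) (f(t) = (t - 90)*(t - 61) = (-90 + t)*(-61 + t))
f(-71)/((-O)) = (5490 + (-71)**2 - 151*(-71))/((-1*484/9)) = (5490 + 5041 + 10721)/(-484/9) = 21252*(-9/484) = -4347/11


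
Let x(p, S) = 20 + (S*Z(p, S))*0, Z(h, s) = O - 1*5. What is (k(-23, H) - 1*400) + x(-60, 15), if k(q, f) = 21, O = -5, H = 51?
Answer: -359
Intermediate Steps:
Z(h, s) = -10 (Z(h, s) = -5 - 1*5 = -5 - 5 = -10)
x(p, S) = 20 (x(p, S) = 20 + (S*(-10))*0 = 20 - 10*S*0 = 20 + 0 = 20)
(k(-23, H) - 1*400) + x(-60, 15) = (21 - 1*400) + 20 = (21 - 400) + 20 = -379 + 20 = -359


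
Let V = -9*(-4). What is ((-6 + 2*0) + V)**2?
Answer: 900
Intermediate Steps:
V = 36
((-6 + 2*0) + V)**2 = ((-6 + 2*0) + 36)**2 = ((-6 + 0) + 36)**2 = (-6 + 36)**2 = 30**2 = 900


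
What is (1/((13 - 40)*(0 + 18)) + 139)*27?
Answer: 67553/18 ≈ 3752.9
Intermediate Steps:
(1/((13 - 40)*(0 + 18)) + 139)*27 = (1/(-27*18) + 139)*27 = (1/(-486) + 139)*27 = (-1/486 + 139)*27 = (67553/486)*27 = 67553/18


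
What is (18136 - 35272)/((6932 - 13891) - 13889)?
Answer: 1071/1303 ≈ 0.82195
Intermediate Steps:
(18136 - 35272)/((6932 - 13891) - 13889) = -17136/(-6959 - 13889) = -17136/(-20848) = -17136*(-1/20848) = 1071/1303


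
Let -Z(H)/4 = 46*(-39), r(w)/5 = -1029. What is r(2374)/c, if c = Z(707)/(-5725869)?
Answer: 9819865335/2392 ≈ 4.1053e+6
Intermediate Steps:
r(w) = -5145 (r(w) = 5*(-1029) = -5145)
Z(H) = 7176 (Z(H) = -184*(-39) = -4*(-1794) = 7176)
c = -2392/1908623 (c = 7176/(-5725869) = 7176*(-1/5725869) = -2392/1908623 ≈ -0.0012533)
r(2374)/c = -5145/(-2392/1908623) = -5145*(-1908623/2392) = 9819865335/2392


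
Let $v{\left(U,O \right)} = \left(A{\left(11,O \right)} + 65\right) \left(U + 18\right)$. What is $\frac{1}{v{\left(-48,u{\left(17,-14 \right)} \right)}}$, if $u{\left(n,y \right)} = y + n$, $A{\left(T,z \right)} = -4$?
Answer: $- \frac{1}{1830} \approx -0.00054645$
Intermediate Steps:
$u{\left(n,y \right)} = n + y$
$v{\left(U,O \right)} = 1098 + 61 U$ ($v{\left(U,O \right)} = \left(-4 + 65\right) \left(U + 18\right) = 61 \left(18 + U\right) = 1098 + 61 U$)
$\frac{1}{v{\left(-48,u{\left(17,-14 \right)} \right)}} = \frac{1}{1098 + 61 \left(-48\right)} = \frac{1}{1098 - 2928} = \frac{1}{-1830} = - \frac{1}{1830}$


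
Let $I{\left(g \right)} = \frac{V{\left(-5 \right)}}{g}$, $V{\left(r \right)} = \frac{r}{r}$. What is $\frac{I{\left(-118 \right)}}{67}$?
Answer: $- \frac{1}{7906} \approx -0.00012649$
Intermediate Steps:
$V{\left(r \right)} = 1$
$I{\left(g \right)} = \frac{1}{g}$ ($I{\left(g \right)} = 1 \frac{1}{g} = \frac{1}{g}$)
$\frac{I{\left(-118 \right)}}{67} = \frac{1}{67 \left(-118\right)} = \frac{1}{67} \left(- \frac{1}{118}\right) = - \frac{1}{7906}$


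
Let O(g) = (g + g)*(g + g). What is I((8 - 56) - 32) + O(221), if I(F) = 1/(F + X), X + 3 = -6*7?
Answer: 24420499/125 ≈ 1.9536e+5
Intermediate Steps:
X = -45 (X = -3 - 6*7 = -3 - 42 = -45)
O(g) = 4*g² (O(g) = (2*g)*(2*g) = 4*g²)
I(F) = 1/(-45 + F) (I(F) = 1/(F - 45) = 1/(-45 + F))
I((8 - 56) - 32) + O(221) = 1/(-45 + ((8 - 56) - 32)) + 4*221² = 1/(-45 + (-48 - 32)) + 4*48841 = 1/(-45 - 80) + 195364 = 1/(-125) + 195364 = -1/125 + 195364 = 24420499/125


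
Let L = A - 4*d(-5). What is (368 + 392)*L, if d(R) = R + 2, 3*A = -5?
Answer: 23560/3 ≈ 7853.3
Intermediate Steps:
A = -5/3 (A = (1/3)*(-5) = -5/3 ≈ -1.6667)
d(R) = 2 + R
L = 31/3 (L = -5/3 - 4*(2 - 5) = -5/3 - 4*(-3) = -5/3 + 12 = 31/3 ≈ 10.333)
(368 + 392)*L = (368 + 392)*(31/3) = 760*(31/3) = 23560/3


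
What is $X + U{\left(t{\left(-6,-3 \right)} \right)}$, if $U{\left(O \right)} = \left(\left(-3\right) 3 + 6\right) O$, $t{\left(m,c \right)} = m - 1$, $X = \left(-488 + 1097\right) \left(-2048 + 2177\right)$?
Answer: $78582$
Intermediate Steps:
$X = 78561$ ($X = 609 \cdot 129 = 78561$)
$t{\left(m,c \right)} = -1 + m$
$U{\left(O \right)} = - 3 O$ ($U{\left(O \right)} = \left(-9 + 6\right) O = - 3 O$)
$X + U{\left(t{\left(-6,-3 \right)} \right)} = 78561 - 3 \left(-1 - 6\right) = 78561 - -21 = 78561 + 21 = 78582$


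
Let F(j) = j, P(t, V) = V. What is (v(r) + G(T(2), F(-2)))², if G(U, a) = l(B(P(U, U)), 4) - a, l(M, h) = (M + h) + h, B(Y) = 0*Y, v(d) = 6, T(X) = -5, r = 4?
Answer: 256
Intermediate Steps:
B(Y) = 0
l(M, h) = M + 2*h
G(U, a) = 8 - a (G(U, a) = (0 + 2*4) - a = (0 + 8) - a = 8 - a)
(v(r) + G(T(2), F(-2)))² = (6 + (8 - 1*(-2)))² = (6 + (8 + 2))² = (6 + 10)² = 16² = 256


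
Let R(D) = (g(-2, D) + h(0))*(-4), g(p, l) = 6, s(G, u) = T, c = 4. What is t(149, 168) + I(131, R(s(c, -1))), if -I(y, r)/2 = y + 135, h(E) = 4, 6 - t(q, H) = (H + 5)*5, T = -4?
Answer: -1391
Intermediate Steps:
s(G, u) = -4
t(q, H) = -19 - 5*H (t(q, H) = 6 - (H + 5)*5 = 6 - (5 + H)*5 = 6 - (25 + 5*H) = 6 + (-25 - 5*H) = -19 - 5*H)
R(D) = -40 (R(D) = (6 + 4)*(-4) = 10*(-4) = -40)
I(y, r) = -270 - 2*y (I(y, r) = -2*(y + 135) = -2*(135 + y) = -270 - 2*y)
t(149, 168) + I(131, R(s(c, -1))) = (-19 - 5*168) + (-270 - 2*131) = (-19 - 840) + (-270 - 262) = -859 - 532 = -1391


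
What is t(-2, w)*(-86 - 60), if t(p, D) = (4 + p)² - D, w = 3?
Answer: -146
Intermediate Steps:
t(-2, w)*(-86 - 60) = ((4 - 2)² - 1*3)*(-86 - 60) = (2² - 3)*(-146) = (4 - 3)*(-146) = 1*(-146) = -146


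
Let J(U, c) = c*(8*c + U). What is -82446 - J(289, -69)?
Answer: -100593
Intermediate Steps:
J(U, c) = c*(U + 8*c)
-82446 - J(289, -69) = -82446 - (-69)*(289 + 8*(-69)) = -82446 - (-69)*(289 - 552) = -82446 - (-69)*(-263) = -82446 - 1*18147 = -82446 - 18147 = -100593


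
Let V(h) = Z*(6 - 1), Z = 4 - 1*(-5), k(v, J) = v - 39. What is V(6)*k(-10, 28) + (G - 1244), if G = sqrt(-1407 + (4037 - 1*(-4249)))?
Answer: -3449 + sqrt(6879) ≈ -3366.1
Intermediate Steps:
G = sqrt(6879) (G = sqrt(-1407 + (4037 + 4249)) = sqrt(-1407 + 8286) = sqrt(6879) ≈ 82.940)
k(v, J) = -39 + v
Z = 9 (Z = 4 + 5 = 9)
V(h) = 45 (V(h) = 9*(6 - 1) = 9*5 = 45)
V(6)*k(-10, 28) + (G - 1244) = 45*(-39 - 10) + (sqrt(6879) - 1244) = 45*(-49) + (-1244 + sqrt(6879)) = -2205 + (-1244 + sqrt(6879)) = -3449 + sqrt(6879)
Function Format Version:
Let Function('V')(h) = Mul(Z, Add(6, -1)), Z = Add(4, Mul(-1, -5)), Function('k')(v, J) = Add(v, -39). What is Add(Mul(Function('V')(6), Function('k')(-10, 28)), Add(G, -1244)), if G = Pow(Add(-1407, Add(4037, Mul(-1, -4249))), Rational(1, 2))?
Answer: Add(-3449, Pow(6879, Rational(1, 2))) ≈ -3366.1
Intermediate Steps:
G = Pow(6879, Rational(1, 2)) (G = Pow(Add(-1407, Add(4037, 4249)), Rational(1, 2)) = Pow(Add(-1407, 8286), Rational(1, 2)) = Pow(6879, Rational(1, 2)) ≈ 82.940)
Function('k')(v, J) = Add(-39, v)
Z = 9 (Z = Add(4, 5) = 9)
Function('V')(h) = 45 (Function('V')(h) = Mul(9, Add(6, -1)) = Mul(9, 5) = 45)
Add(Mul(Function('V')(6), Function('k')(-10, 28)), Add(G, -1244)) = Add(Mul(45, Add(-39, -10)), Add(Pow(6879, Rational(1, 2)), -1244)) = Add(Mul(45, -49), Add(-1244, Pow(6879, Rational(1, 2)))) = Add(-2205, Add(-1244, Pow(6879, Rational(1, 2)))) = Add(-3449, Pow(6879, Rational(1, 2)))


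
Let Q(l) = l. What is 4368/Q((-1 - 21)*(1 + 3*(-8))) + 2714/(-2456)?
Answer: 2338631/310684 ≈ 7.5274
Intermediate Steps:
4368/Q((-1 - 21)*(1 + 3*(-8))) + 2714/(-2456) = 4368/(((-1 - 21)*(1 + 3*(-8)))) + 2714/(-2456) = 4368/((-22*(1 - 24))) + 2714*(-1/2456) = 4368/((-22*(-23))) - 1357/1228 = 4368/506 - 1357/1228 = 4368*(1/506) - 1357/1228 = 2184/253 - 1357/1228 = 2338631/310684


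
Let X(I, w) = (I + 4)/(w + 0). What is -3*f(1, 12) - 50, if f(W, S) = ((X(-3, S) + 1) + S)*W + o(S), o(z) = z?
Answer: -501/4 ≈ -125.25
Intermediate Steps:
X(I, w) = (4 + I)/w
f(W, S) = S + W*(1 + S + 1/S) (f(W, S) = (((4 - 3)/S + 1) + S)*W + S = ((1/S + 1) + S)*W + S = ((1 + 1/S) + S)*W + S = (1 + S + 1/S)*W + S = W*(1 + S + 1/S) + S = S + W*(1 + S + 1/S))
-3*f(1, 12) - 50 = -3*(12 + 1 + 12*1 + 1/12) - 50 = -3*(12 + 1 + 12 + 1*(1/12)) - 50 = -3*(12 + 1 + 12 + 1/12) - 50 = -3*301/12 - 50 = -301/4 - 50 = -501/4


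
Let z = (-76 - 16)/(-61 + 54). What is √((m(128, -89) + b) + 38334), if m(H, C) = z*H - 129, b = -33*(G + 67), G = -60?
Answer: √1943158/7 ≈ 199.14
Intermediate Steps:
z = 92/7 (z = -92/(-7) = -92*(-⅐) = 92/7 ≈ 13.143)
b = -231 (b = -33*(-60 + 67) = -33*7 = -231)
m(H, C) = -129 + 92*H/7 (m(H, C) = 92*H/7 - 129 = -129 + 92*H/7)
√((m(128, -89) + b) + 38334) = √(((-129 + (92/7)*128) - 231) + 38334) = √(((-129 + 11776/7) - 231) + 38334) = √((10873/7 - 231) + 38334) = √(9256/7 + 38334) = √(277594/7) = √1943158/7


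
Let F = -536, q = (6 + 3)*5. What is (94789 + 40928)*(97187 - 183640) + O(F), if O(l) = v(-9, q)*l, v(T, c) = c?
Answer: -11733165921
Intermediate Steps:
q = 45 (q = 9*5 = 45)
O(l) = 45*l
(94789 + 40928)*(97187 - 183640) + O(F) = (94789 + 40928)*(97187 - 183640) + 45*(-536) = 135717*(-86453) - 24120 = -11733141801 - 24120 = -11733165921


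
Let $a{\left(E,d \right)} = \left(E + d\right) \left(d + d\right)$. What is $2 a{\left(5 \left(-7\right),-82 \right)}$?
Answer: $38376$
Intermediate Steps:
$a{\left(E,d \right)} = 2 d \left(E + d\right)$ ($a{\left(E,d \right)} = \left(E + d\right) 2 d = 2 d \left(E + d\right)$)
$2 a{\left(5 \left(-7\right),-82 \right)} = 2 \cdot 2 \left(-82\right) \left(5 \left(-7\right) - 82\right) = 2 \cdot 2 \left(-82\right) \left(-35 - 82\right) = 2 \cdot 2 \left(-82\right) \left(-117\right) = 2 \cdot 19188 = 38376$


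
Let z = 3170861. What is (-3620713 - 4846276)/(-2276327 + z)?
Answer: -8466989/894534 ≈ -9.4653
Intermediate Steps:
(-3620713 - 4846276)/(-2276327 + z) = (-3620713 - 4846276)/(-2276327 + 3170861) = -8466989/894534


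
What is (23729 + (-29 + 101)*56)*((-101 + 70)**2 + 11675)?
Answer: 350787996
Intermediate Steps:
(23729 + (-29 + 101)*56)*((-101 + 70)**2 + 11675) = (23729 + 72*56)*((-31)**2 + 11675) = (23729 + 4032)*(961 + 11675) = 27761*12636 = 350787996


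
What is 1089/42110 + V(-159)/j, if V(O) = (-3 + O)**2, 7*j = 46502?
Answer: 3893292279/979099610 ≈ 3.9764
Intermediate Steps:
j = 46502/7 (j = (1/7)*46502 = 46502/7 ≈ 6643.1)
1089/42110 + V(-159)/j = 1089/42110 + (-3 - 159)**2/(46502/7) = 1089*(1/42110) + (-162)**2*(7/46502) = 1089/42110 + 26244*(7/46502) = 1089/42110 + 91854/23251 = 3893292279/979099610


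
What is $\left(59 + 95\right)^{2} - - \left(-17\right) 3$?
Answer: $23665$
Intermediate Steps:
$\left(59 + 95\right)^{2} - - \left(-17\right) 3 = 154^{2} - \left(-1\right) \left(-51\right) = 23716 - 51 = 23665$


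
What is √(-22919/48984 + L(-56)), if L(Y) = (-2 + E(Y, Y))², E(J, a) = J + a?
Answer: √46127069430/1884 ≈ 114.00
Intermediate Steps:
L(Y) = (-2 + 2*Y)² (L(Y) = (-2 + (Y + Y))² = (-2 + 2*Y)²)
√(-22919/48984 + L(-56)) = √(-22919/48984 + 4*(-1 - 56)²) = √(-22919*1/48984 + 4*(-57)²) = √(-1763/3768 + 4*3249) = √(-1763/3768 + 12996) = √(48967165/3768) = √46127069430/1884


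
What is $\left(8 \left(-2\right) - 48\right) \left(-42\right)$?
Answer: $2688$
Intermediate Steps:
$\left(8 \left(-2\right) - 48\right) \left(-42\right) = \left(-16 - 48\right) \left(-42\right) = \left(-64\right) \left(-42\right) = 2688$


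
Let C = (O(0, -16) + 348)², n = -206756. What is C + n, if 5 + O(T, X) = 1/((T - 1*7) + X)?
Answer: -47153380/529 ≈ -89137.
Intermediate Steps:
O(T, X) = -5 + 1/(-7 + T + X) (O(T, X) = -5 + 1/((T - 1*7) + X) = -5 + 1/((T - 7) + X) = -5 + 1/((-7 + T) + X) = -5 + 1/(-7 + T + X))
C = 62220544/529 (C = ((36 - 5*0 - 5*(-16))/(-7 + 0 - 16) + 348)² = ((36 + 0 + 80)/(-23) + 348)² = (-1/23*116 + 348)² = (-116/23 + 348)² = (7888/23)² = 62220544/529 ≈ 1.1762e+5)
C + n = 62220544/529 - 206756 = -47153380/529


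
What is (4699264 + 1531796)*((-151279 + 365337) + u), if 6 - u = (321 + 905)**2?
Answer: -8031911112720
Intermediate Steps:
u = -1503070 (u = 6 - (321 + 905)**2 = 6 - 1*1226**2 = 6 - 1*1503076 = 6 - 1503076 = -1503070)
(4699264 + 1531796)*((-151279 + 365337) + u) = (4699264 + 1531796)*((-151279 + 365337) - 1503070) = 6231060*(214058 - 1503070) = 6231060*(-1289012) = -8031911112720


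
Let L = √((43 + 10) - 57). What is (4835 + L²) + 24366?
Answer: 29197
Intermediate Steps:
L = 2*I (L = √(53 - 57) = √(-4) = 2*I ≈ 2.0*I)
(4835 + L²) + 24366 = (4835 + (2*I)²) + 24366 = (4835 - 4) + 24366 = 4831 + 24366 = 29197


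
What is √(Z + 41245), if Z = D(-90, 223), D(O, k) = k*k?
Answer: √90974 ≈ 301.62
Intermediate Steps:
D(O, k) = k²
Z = 49729 (Z = 223² = 49729)
√(Z + 41245) = √(49729 + 41245) = √90974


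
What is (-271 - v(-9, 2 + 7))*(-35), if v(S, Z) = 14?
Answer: 9975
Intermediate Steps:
(-271 - v(-9, 2 + 7))*(-35) = (-271 - 1*14)*(-35) = (-271 - 14)*(-35) = -285*(-35) = 9975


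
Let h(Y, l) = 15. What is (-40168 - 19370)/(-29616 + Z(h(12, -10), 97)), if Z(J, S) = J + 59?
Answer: 29769/14771 ≈ 2.0154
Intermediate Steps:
Z(J, S) = 59 + J
(-40168 - 19370)/(-29616 + Z(h(12, -10), 97)) = (-40168 - 19370)/(-29616 + (59 + 15)) = -59538/(-29616 + 74) = -59538/(-29542) = -59538*(-1/29542) = 29769/14771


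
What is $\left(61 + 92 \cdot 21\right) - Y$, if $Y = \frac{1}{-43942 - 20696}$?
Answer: $\frac{128823535}{64638} \approx 1993.0$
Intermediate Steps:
$Y = - \frac{1}{64638}$ ($Y = \frac{1}{-64638} = - \frac{1}{64638} \approx -1.5471 \cdot 10^{-5}$)
$\left(61 + 92 \cdot 21\right) - Y = \left(61 + 92 \cdot 21\right) - - \frac{1}{64638} = \left(61 + 1932\right) + \frac{1}{64638} = 1993 + \frac{1}{64638} = \frac{128823535}{64638}$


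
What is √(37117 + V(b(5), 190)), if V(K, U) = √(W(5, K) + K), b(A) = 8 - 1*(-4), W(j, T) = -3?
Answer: 16*√145 ≈ 192.67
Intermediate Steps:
b(A) = 12 (b(A) = 8 + 4 = 12)
V(K, U) = √(-3 + K)
√(37117 + V(b(5), 190)) = √(37117 + √(-3 + 12)) = √(37117 + √9) = √(37117 + 3) = √37120 = 16*√145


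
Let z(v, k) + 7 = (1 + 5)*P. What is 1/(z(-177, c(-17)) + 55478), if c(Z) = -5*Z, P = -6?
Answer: 1/55435 ≈ 1.8039e-5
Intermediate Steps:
z(v, k) = -43 (z(v, k) = -7 + (1 + 5)*(-6) = -7 + 6*(-6) = -7 - 36 = -43)
1/(z(-177, c(-17)) + 55478) = 1/(-43 + 55478) = 1/55435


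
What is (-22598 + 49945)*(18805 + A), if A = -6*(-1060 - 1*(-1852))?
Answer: 384307391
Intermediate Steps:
A = -4752 (A = -6*(-1060 + 1852) = -6*792 = -4752)
(-22598 + 49945)*(18805 + A) = (-22598 + 49945)*(18805 - 4752) = 27347*14053 = 384307391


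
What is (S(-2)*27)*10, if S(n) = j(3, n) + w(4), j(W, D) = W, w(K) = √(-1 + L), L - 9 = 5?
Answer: 810 + 270*√13 ≈ 1783.5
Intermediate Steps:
L = 14 (L = 9 + 5 = 14)
w(K) = √13 (w(K) = √(-1 + 14) = √13)
S(n) = 3 + √13
(S(-2)*27)*10 = ((3 + √13)*27)*10 = (81 + 27*√13)*10 = 810 + 270*√13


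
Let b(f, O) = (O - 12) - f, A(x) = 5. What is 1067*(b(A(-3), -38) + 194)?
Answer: 148313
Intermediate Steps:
b(f, O) = -12 + O - f (b(f, O) = (-12 + O) - f = -12 + O - f)
1067*(b(A(-3), -38) + 194) = 1067*((-12 - 38 - 1*5) + 194) = 1067*((-12 - 38 - 5) + 194) = 1067*(-55 + 194) = 1067*139 = 148313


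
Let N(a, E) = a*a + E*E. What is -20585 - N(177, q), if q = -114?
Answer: -64910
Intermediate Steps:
N(a, E) = E² + a² (N(a, E) = a² + E² = E² + a²)
-20585 - N(177, q) = -20585 - ((-114)² + 177²) = -20585 - (12996 + 31329) = -20585 - 1*44325 = -20585 - 44325 = -64910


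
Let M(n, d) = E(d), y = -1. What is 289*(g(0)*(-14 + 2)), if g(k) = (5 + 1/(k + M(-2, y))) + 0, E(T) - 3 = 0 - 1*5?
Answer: -15606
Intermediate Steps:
E(T) = -2 (E(T) = 3 + (0 - 1*5) = 3 + (0 - 5) = 3 - 5 = -2)
M(n, d) = -2
g(k) = 5 + 1/(-2 + k) (g(k) = (5 + 1/(k - 2)) + 0 = (5 + 1/(-2 + k)) + 0 = 5 + 1/(-2 + k))
289*(g(0)*(-14 + 2)) = 289*(((-9 + 5*0)/(-2 + 0))*(-14 + 2)) = 289*(((-9 + 0)/(-2))*(-12)) = 289*(-½*(-9)*(-12)) = 289*((9/2)*(-12)) = 289*(-54) = -15606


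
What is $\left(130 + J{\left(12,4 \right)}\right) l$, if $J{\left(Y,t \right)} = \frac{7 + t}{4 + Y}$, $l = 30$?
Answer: $\frac{31365}{8} \approx 3920.6$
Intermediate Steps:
$J{\left(Y,t \right)} = \frac{7 + t}{4 + Y}$
$\left(130 + J{\left(12,4 \right)}\right) l = \left(130 + \frac{7 + 4}{4 + 12}\right) 30 = \left(130 + \frac{1}{16} \cdot 11\right) 30 = \left(130 + \frac{11}{16}\right) 30 = \frac{2091}{16} \cdot 30 = \frac{31365}{8}$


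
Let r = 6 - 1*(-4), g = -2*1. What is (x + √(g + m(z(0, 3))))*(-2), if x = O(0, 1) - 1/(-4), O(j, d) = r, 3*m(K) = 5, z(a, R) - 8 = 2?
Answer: -41/2 - 2*I*√3/3 ≈ -20.5 - 1.1547*I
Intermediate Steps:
z(a, R) = 10 (z(a, R) = 8 + 2 = 10)
g = -2
r = 10 (r = 6 + 4 = 10)
m(K) = 5/3 (m(K) = (⅓)*5 = 5/3)
O(j, d) = 10
x = 41/4 (x = 10 - 1/(-4) = 10 - (-1)/4 = 10 - 1*(-¼) = 10 + ¼ = 41/4 ≈ 10.250)
(x + √(g + m(z(0, 3))))*(-2) = (41/4 + √(-2 + 5/3))*(-2) = (41/4 + √(-⅓))*(-2) = (41/4 + I*√3/3)*(-2) = -41/2 - 2*I*√3/3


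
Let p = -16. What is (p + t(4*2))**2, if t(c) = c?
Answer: 64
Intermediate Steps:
(p + t(4*2))**2 = (-16 + 4*2)**2 = (-16 + 8)**2 = (-8)**2 = 64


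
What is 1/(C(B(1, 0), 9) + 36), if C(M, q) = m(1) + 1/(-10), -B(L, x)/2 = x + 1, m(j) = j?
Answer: 10/369 ≈ 0.027100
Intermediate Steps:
B(L, x) = -2 - 2*x (B(L, x) = -2*(x + 1) = -2*(1 + x) = -2 - 2*x)
C(M, q) = 9/10 (C(M, q) = 1 + 1/(-10) = 1 - ⅒ = 9/10)
1/(C(B(1, 0), 9) + 36) = 1/(9/10 + 36) = 1/(369/10) = 10/369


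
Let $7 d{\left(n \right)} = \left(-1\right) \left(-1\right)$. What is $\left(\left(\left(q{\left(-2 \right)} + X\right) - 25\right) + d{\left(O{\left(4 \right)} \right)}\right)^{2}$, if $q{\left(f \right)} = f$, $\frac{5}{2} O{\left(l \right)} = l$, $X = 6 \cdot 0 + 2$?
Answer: $\frac{30276}{49} \approx 617.88$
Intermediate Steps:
$X = 2$ ($X = 0 + 2 = 2$)
$O{\left(l \right)} = \frac{2 l}{5}$
$d{\left(n \right)} = \frac{1}{7}$ ($d{\left(n \right)} = \frac{\left(-1\right) \left(-1\right)}{7} = \frac{1}{7} \cdot 1 = \frac{1}{7}$)
$\left(\left(\left(q{\left(-2 \right)} + X\right) - 25\right) + d{\left(O{\left(4 \right)} \right)}\right)^{2} = \left(\left(\left(-2 + 2\right) - 25\right) + \frac{1}{7}\right)^{2} = \left(\left(0 - 25\right) + \frac{1}{7}\right)^{2} = \left(-25 + \frac{1}{7}\right)^{2} = \left(- \frac{174}{7}\right)^{2} = \frac{30276}{49}$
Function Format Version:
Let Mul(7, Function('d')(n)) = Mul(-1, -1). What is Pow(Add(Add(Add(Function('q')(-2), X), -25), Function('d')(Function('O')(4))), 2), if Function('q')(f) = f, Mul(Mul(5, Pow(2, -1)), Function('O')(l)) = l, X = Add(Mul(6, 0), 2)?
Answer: Rational(30276, 49) ≈ 617.88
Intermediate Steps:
X = 2 (X = Add(0, 2) = 2)
Function('O')(l) = Mul(Rational(2, 5), l)
Function('d')(n) = Rational(1, 7) (Function('d')(n) = Mul(Rational(1, 7), Mul(-1, -1)) = Mul(Rational(1, 7), 1) = Rational(1, 7))
Pow(Add(Add(Add(Function('q')(-2), X), -25), Function('d')(Function('O')(4))), 2) = Pow(Add(Add(Add(-2, 2), -25), Rational(1, 7)), 2) = Pow(Add(Add(0, -25), Rational(1, 7)), 2) = Pow(Add(-25, Rational(1, 7)), 2) = Pow(Rational(-174, 7), 2) = Rational(30276, 49)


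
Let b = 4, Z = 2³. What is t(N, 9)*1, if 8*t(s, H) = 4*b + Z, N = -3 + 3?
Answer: 3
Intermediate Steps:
N = 0
Z = 8
t(s, H) = 3 (t(s, H) = (4*4 + 8)/8 = (16 + 8)/8 = (⅛)*24 = 3)
t(N, 9)*1 = 3*1 = 3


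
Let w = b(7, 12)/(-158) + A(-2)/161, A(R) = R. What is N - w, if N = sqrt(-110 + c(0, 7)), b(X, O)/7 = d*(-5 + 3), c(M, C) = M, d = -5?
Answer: 5793/12719 + I*sqrt(110) ≈ 0.45546 + 10.488*I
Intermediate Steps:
b(X, O) = 70 (b(X, O) = 7*(-5*(-5 + 3)) = 7*(-5*(-2)) = 7*10 = 70)
N = I*sqrt(110) (N = sqrt(-110 + 0) = sqrt(-110) = I*sqrt(110) ≈ 10.488*I)
w = -5793/12719 (w = 70/(-158) - 2/161 = 70*(-1/158) - 2*1/161 = -35/79 - 2/161 = -5793/12719 ≈ -0.45546)
N - w = I*sqrt(110) - 1*(-5793/12719) = I*sqrt(110) + 5793/12719 = 5793/12719 + I*sqrt(110)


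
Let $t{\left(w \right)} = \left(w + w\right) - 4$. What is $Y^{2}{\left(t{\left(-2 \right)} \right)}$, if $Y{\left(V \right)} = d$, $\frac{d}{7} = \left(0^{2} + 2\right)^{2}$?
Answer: $784$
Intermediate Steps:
$t{\left(w \right)} = -4 + 2 w$ ($t{\left(w \right)} = 2 w - 4 = -4 + 2 w$)
$d = 28$ ($d = 7 \left(0^{2} + 2\right)^{2} = 7 \left(0 + 2\right)^{2} = 7 \cdot 2^{2} = 7 \cdot 4 = 28$)
$Y{\left(V \right)} = 28$
$Y^{2}{\left(t{\left(-2 \right)} \right)} = 28^{2} = 784$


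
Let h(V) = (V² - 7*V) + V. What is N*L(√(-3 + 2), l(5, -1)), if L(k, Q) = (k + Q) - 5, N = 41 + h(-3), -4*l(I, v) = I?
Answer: -425 + 68*I ≈ -425.0 + 68.0*I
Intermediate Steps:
l(I, v) = -I/4
h(V) = V² - 6*V
N = 68 (N = 41 - 3*(-6 - 3) = 41 - 3*(-9) = 41 + 27 = 68)
L(k, Q) = -5 + Q + k (L(k, Q) = (Q + k) - 5 = -5 + Q + k)
N*L(√(-3 + 2), l(5, -1)) = 68*(-5 - ¼*5 + √(-3 + 2)) = 68*(-5 - 5/4 + √(-1)) = 68*(-5 - 5/4 + I) = 68*(-25/4 + I) = -425 + 68*I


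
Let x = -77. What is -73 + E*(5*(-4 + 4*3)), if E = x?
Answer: -3153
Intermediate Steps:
E = -77
-73 + E*(5*(-4 + 4*3)) = -73 - 385*(-4 + 4*3) = -73 - 385*(-4 + 12) = -73 - 385*8 = -73 - 77*40 = -73 - 3080 = -3153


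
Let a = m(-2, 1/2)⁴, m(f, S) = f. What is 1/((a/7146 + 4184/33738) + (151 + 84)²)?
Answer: 20090979/1109526851831 ≈ 1.8108e-5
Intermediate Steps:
a = 16 (a = (-2)⁴ = 16)
1/((a/7146 + 4184/33738) + (151 + 84)²) = 1/((16/7146 + 4184/33738) + (151 + 84)²) = 1/((16*(1/7146) + 4184*(1/33738)) + 235²) = 1/((8/3573 + 2092/16869) + 55225) = 1/(2536556/20090979 + 55225) = 1/(1109526851831/20090979) = 20090979/1109526851831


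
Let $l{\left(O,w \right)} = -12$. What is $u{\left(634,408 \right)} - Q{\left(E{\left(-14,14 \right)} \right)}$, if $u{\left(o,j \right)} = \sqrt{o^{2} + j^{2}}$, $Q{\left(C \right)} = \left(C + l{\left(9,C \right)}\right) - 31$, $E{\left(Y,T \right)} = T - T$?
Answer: $43 + 2 \sqrt{142105} \approx 796.94$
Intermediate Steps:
$E{\left(Y,T \right)} = 0$
$Q{\left(C \right)} = -43 + C$ ($Q{\left(C \right)} = \left(C - 12\right) - 31 = \left(-12 + C\right) - 31 = -43 + C$)
$u{\left(o,j \right)} = \sqrt{j^{2} + o^{2}}$
$u{\left(634,408 \right)} - Q{\left(E{\left(-14,14 \right)} \right)} = \sqrt{408^{2} + 634^{2}} - \left(-43 + 0\right) = \sqrt{166464 + 401956} - -43 = \sqrt{568420} + 43 = 2 \sqrt{142105} + 43 = 43 + 2 \sqrt{142105}$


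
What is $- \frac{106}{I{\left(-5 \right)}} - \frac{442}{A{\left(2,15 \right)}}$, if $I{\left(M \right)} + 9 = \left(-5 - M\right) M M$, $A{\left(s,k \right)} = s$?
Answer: $- \frac{1883}{9} \approx -209.22$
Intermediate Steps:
$I{\left(M \right)} = -9 + M^{2} \left(-5 - M\right)$ ($I{\left(M \right)} = -9 + \left(-5 - M\right) M M = -9 + M \left(-5 - M\right) M = -9 + M^{2} \left(-5 - M\right)$)
$- \frac{106}{I{\left(-5 \right)}} - \frac{442}{A{\left(2,15 \right)}} = - \frac{106}{-9 - \left(-5\right)^{3} - 5 \left(-5\right)^{2}} - \frac{442}{2} = - \frac{106}{-9 - -125 - 125} - 221 = - \frac{106}{-9 + 125 - 125} - 221 = - \frac{106}{-9} - 221 = \left(-106\right) \left(- \frac{1}{9}\right) - 221 = \frac{106}{9} - 221 = - \frac{1883}{9}$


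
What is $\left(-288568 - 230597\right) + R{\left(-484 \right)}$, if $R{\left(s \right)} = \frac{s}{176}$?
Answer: $- \frac{2076671}{4} \approx -5.1917 \cdot 10^{5}$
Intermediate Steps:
$R{\left(s \right)} = \frac{s}{176}$ ($R{\left(s \right)} = s \frac{1}{176} = \frac{s}{176}$)
$\left(-288568 - 230597\right) + R{\left(-484 \right)} = \left(-288568 - 230597\right) + \frac{1}{176} \left(-484\right) = -519165 - \frac{11}{4} = - \frac{2076671}{4}$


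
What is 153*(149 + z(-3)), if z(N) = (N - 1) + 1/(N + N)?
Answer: 44319/2 ≈ 22160.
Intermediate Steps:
z(N) = -1 + N + 1/(2*N) (z(N) = (-1 + N) + 1/(2*N) = -1 + N + 1/(2*N))
153*(149 + z(-3)) = 153*(149 + (-1 - 3 + (½)/(-3))) = 153*(149 + (-1 - 3 + (½)*(-⅓))) = 153*(149 + (-1 - 3 - ⅙)) = 153*(149 - 25/6) = 153*(869/6) = 44319/2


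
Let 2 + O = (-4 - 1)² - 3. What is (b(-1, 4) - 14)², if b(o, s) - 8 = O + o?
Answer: 169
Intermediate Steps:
O = 20 (O = -2 + ((-4 - 1)² - 3) = -2 + ((-5)² - 3) = -2 + (25 - 3) = -2 + 22 = 20)
b(o, s) = 28 + o (b(o, s) = 8 + (20 + o) = 28 + o)
(b(-1, 4) - 14)² = ((28 - 1) - 14)² = (27 - 14)² = 13² = 169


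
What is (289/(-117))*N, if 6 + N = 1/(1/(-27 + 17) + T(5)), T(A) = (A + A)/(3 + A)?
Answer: 34102/2691 ≈ 12.673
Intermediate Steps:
T(A) = 2*A/(3 + A) (T(A) = (2*A)/(3 + A) = 2*A/(3 + A))
N = -118/23 (N = -6 + 1/(1/(-27 + 17) + 2*5/(3 + 5)) = -6 + 1/(1/(-10) + 2*5/8) = -6 + 1/(-⅒ + 2*5*(⅛)) = -6 + 1/(-⅒ + 5/4) = -6 + 1/(23/20) = -6 + 20/23 = -118/23 ≈ -5.1304)
(289/(-117))*N = (289/(-117))*(-118/23) = (289*(-1/117))*(-118/23) = -289/117*(-118/23) = 34102/2691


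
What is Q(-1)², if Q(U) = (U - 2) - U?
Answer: 4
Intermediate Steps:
Q(U) = -2 (Q(U) = (-2 + U) - U = -2)
Q(-1)² = (-2)² = 4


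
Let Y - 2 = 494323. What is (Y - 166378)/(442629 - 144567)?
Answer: 327947/298062 ≈ 1.1003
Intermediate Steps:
Y = 494325 (Y = 2 + 494323 = 494325)
(Y - 166378)/(442629 - 144567) = (494325 - 166378)/(442629 - 144567) = 327947/298062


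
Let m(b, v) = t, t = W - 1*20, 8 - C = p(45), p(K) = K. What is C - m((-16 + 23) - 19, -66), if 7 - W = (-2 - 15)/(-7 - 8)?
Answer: -343/15 ≈ -22.867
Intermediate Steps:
C = -37 (C = 8 - 1*45 = 8 - 45 = -37)
W = 88/15 (W = 7 - (-2 - 15)/(-7 - 8) = 7 - (-17)/(-15) = 7 - (-17)*(-1)/15 = 7 - 1*17/15 = 7 - 17/15 = 88/15 ≈ 5.8667)
t = -212/15 (t = 88/15 - 1*20 = 88/15 - 20 = -212/15 ≈ -14.133)
m(b, v) = -212/15
C - m((-16 + 23) - 19, -66) = -37 - 1*(-212/15) = -37 + 212/15 = -343/15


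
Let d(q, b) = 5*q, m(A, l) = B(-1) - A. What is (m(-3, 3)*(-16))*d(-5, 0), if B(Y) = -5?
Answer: -800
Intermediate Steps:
m(A, l) = -5 - A
(m(-3, 3)*(-16))*d(-5, 0) = ((-5 - 1*(-3))*(-16))*(5*(-5)) = ((-5 + 3)*(-16))*(-25) = -2*(-16)*(-25) = 32*(-25) = -800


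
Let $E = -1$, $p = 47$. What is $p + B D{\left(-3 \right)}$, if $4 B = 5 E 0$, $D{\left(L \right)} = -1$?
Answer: $47$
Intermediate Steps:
$B = 0$ ($B = \frac{5 \left(-1\right) 0}{4} = \frac{\left(-5\right) 0}{4} = \frac{1}{4} \cdot 0 = 0$)
$p + B D{\left(-3 \right)} = 47 + 0 \left(-1\right) = 47 + 0 = 47$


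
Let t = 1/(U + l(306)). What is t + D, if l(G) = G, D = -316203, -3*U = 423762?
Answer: -44568180445/140948 ≈ -3.1620e+5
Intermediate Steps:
U = -141254 (U = -⅓*423762 = -141254)
t = -1/140948 (t = 1/(-141254 + 306) = 1/(-140948) = -1/140948 ≈ -7.0948e-6)
t + D = -1/140948 - 316203 = -44568180445/140948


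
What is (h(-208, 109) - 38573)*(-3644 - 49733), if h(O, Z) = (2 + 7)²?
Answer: 2054587484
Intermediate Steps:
h(O, Z) = 81 (h(O, Z) = 9² = 81)
(h(-208, 109) - 38573)*(-3644 - 49733) = (81 - 38573)*(-3644 - 49733) = -38492*(-53377) = 2054587484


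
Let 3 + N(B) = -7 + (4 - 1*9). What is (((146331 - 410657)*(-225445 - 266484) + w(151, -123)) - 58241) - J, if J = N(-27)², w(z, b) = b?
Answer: 130029566265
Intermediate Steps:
N(B) = -15 (N(B) = -3 + (-7 + (4 - 1*9)) = -3 + (-7 + (4 - 9)) = -3 + (-7 - 5) = -3 - 12 = -15)
J = 225 (J = (-15)² = 225)
(((146331 - 410657)*(-225445 - 266484) + w(151, -123)) - 58241) - J = (((146331 - 410657)*(-225445 - 266484) - 123) - 58241) - 1*225 = ((-264326*(-491929) - 123) - 58241) - 225 = ((130029624854 - 123) - 58241) - 225 = (130029624731 - 58241) - 225 = 130029566490 - 225 = 130029566265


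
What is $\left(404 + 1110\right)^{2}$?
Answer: $2292196$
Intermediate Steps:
$\left(404 + 1110\right)^{2} = 1514^{2} = 2292196$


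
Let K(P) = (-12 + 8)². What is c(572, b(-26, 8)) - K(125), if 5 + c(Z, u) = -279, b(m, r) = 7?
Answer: -300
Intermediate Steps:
c(Z, u) = -284 (c(Z, u) = -5 - 279 = -284)
K(P) = 16 (K(P) = (-4)² = 16)
c(572, b(-26, 8)) - K(125) = -284 - 1*16 = -284 - 16 = -300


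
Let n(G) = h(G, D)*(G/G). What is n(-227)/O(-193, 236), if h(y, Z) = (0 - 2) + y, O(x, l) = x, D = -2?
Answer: 229/193 ≈ 1.1865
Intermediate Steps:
h(y, Z) = -2 + y
n(G) = -2 + G (n(G) = (-2 + G)*(G/G) = (-2 + G)*1 = -2 + G)
n(-227)/O(-193, 236) = (-2 - 227)/(-193) = -229*(-1/193) = 229/193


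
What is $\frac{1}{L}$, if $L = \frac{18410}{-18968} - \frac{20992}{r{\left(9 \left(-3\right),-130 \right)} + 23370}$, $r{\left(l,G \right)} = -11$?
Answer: $- \frac{221536756}{414107723} \approx -0.53497$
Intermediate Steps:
$L = - \frac{414107723}{221536756}$ ($L = \frac{18410}{-18968} - \frac{20992}{-11 + 23370} = 18410 \left(- \frac{1}{18968}\right) - \frac{20992}{23359} = - \frac{9205}{9484} - \frac{20992}{23359} = - \frac{414107723}{221536756} \approx -1.8693$)
$\frac{1}{L} = \frac{1}{- \frac{414107723}{221536756}} = - \frac{221536756}{414107723}$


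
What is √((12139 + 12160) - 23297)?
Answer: √1002 ≈ 31.654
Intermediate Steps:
√((12139 + 12160) - 23297) = √(24299 - 23297) = √1002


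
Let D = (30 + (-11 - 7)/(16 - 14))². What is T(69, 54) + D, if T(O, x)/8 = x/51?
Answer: 7641/17 ≈ 449.47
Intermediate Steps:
T(O, x) = 8*x/51 (T(O, x) = 8*(x/51) = 8*x/51)
D = 441 (D = (30 - 18/2)² = (30 - 18*½)² = (30 - 9)² = 21² = 441)
T(69, 54) + D = (8/51)*54 + 441 = 144/17 + 441 = 7641/17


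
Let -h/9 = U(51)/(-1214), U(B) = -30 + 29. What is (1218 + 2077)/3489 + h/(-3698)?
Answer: 14792512141/15663418908 ≈ 0.94440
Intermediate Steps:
U(B) = -1
h = -9/1214 (h = -(-9)/(-1214) = -(-9)*(-1)/1214 = -9*1/1214 = -9/1214 ≈ -0.0074135)
(1218 + 2077)/3489 + h/(-3698) = (1218 + 2077)/3489 - 9/1214/(-3698) = 3295*(1/3489) - 9/1214*(-1/3698) = 3295/3489 + 9/4489372 = 14792512141/15663418908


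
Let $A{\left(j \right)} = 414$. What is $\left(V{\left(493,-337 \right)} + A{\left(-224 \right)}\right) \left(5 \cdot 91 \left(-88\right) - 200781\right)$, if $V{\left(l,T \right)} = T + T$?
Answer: $62613460$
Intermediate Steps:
$V{\left(l,T \right)} = 2 T$
$\left(V{\left(493,-337 \right)} + A{\left(-224 \right)}\right) \left(5 \cdot 91 \left(-88\right) - 200781\right) = \left(2 \left(-337\right) + 414\right) \left(5 \cdot 91 \left(-88\right) - 200781\right) = \left(-674 + 414\right) \left(455 \left(-88\right) - 200781\right) = - 260 \left(-40040 - 200781\right) = \left(-260\right) \left(-240821\right) = 62613460$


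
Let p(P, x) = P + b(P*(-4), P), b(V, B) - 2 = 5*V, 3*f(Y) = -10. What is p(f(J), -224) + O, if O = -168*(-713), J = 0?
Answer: 359548/3 ≈ 1.1985e+5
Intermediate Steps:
f(Y) = -10/3 (f(Y) = (1/3)*(-10) = -10/3)
b(V, B) = 2 + 5*V
O = 119784
p(P, x) = 2 - 19*P (p(P, x) = P + (2 + 5*(P*(-4))) = P + (2 + 5*(-4*P)) = P + (2 - 20*P) = 2 - 19*P)
p(f(J), -224) + O = (2 - 19*(-10/3)) + 119784 = (2 + 190/3) + 119784 = 196/3 + 119784 = 359548/3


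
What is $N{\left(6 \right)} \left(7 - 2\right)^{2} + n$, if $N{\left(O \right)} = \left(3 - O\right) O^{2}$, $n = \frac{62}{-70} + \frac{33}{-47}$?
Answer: $- \frac{4444112}{1645} \approx -2701.6$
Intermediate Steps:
$n = - \frac{2612}{1645}$ ($n = 62 \left(- \frac{1}{70}\right) + 33 \left(- \frac{1}{47}\right) = - \frac{31}{35} - \frac{33}{47} = - \frac{2612}{1645} \approx -1.5878$)
$N{\left(O \right)} = O^{2} \left(3 - O\right)$
$N{\left(6 \right)} \left(7 - 2\right)^{2} + n = 6^{2} \left(3 - 6\right) \left(7 - 2\right)^{2} - \frac{2612}{1645} = 36 \left(3 - 6\right) 5^{2} - \frac{2612}{1645} = 36 \left(-3\right) 25 - \frac{2612}{1645} = \left(-108\right) 25 - \frac{2612}{1645} = -2700 - \frac{2612}{1645} = - \frac{4444112}{1645}$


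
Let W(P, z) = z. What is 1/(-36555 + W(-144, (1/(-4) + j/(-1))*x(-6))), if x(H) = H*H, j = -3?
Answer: -1/36456 ≈ -2.7430e-5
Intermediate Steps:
x(H) = H²
1/(-36555 + W(-144, (1/(-4) + j/(-1))*x(-6))) = 1/(-36555 + (1/(-4) - 3/(-1))*(-6)²) = 1/(-36555 + (1*(-¼) - 3*(-1))*36) = 1/(-36555 + (-¼ + 3)*36) = 1/(-36555 + (11/4)*36) = 1/(-36555 + 99) = 1/(-36456) = -1/36456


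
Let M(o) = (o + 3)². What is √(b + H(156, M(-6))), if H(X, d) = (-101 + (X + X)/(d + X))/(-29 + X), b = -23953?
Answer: 2*I*√292177583665/6985 ≈ 154.77*I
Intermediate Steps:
M(o) = (3 + o)²
H(X, d) = (-101 + 2*X/(X + d))/(-29 + X) (H(X, d) = (-101 + (2*X)/(X + d))/(-29 + X) = (-101 + 2*X/(X + d))/(-29 + X))
√(b + H(156, M(-6))) = √(-23953 + (-101*(3 - 6)² - 99*156)/(156² - 29*156 - 29*(3 - 6)² + 156*(3 - 6)²)) = √(-23953 + (-101*(-3)² - 15444)/(24336 - 4524 - 29*(-3)² + 156*(-3)²)) = √(-23953 + (-101*9 - 15444)/(24336 - 4524 - 29*9 + 156*9)) = √(-23953 + (-909 - 15444)/(24336 - 4524 - 261 + 1404)) = √(-23953 - 16353/20955) = √(-23953 + (1/20955)*(-16353)) = √(-23953 - 5451/6985) = √(-167317156/6985) = 2*I*√292177583665/6985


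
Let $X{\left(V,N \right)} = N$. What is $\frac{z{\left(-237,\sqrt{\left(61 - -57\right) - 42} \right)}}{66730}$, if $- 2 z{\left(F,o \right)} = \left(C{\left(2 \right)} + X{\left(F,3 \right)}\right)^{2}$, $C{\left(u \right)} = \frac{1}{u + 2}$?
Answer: $- \frac{169}{2135360} \approx -7.9144 \cdot 10^{-5}$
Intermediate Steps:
$C{\left(u \right)} = \frac{1}{2 + u}$
$z{\left(F,o \right)} = - \frac{169}{32}$ ($z{\left(F,o \right)} = - \frac{\left(\frac{1}{2 + 2} + 3\right)^{2}}{2} = - \frac{\left(\frac{1}{4} + 3\right)^{2}}{2} = - \frac{\left(\frac{13}{4}\right)^{2}}{2} = \left(- \frac{1}{2}\right) \frac{169}{16} = - \frac{169}{32}$)
$\frac{z{\left(-237,\sqrt{\left(61 - -57\right) - 42} \right)}}{66730} = - \frac{169}{32 \cdot 66730} = \left(- \frac{169}{32}\right) \frac{1}{66730} = - \frac{169}{2135360}$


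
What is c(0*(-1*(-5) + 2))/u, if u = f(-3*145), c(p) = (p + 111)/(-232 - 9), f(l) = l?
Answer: 37/34945 ≈ 0.0010588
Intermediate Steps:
c(p) = -111/241 - p/241 (c(p) = (111 + p)/(-241) = (111 + p)*(-1/241) = -111/241 - p/241)
u = -435 (u = -3*145 = -435)
c(0*(-1*(-5) + 2))/u = (-111/241 - 0*(-1*(-5) + 2))/(-435) = (-111/241 - 0*(5 + 2))*(-1/435) = (-111/241 - 0*7)*(-1/435) = (-111/241 - 1/241*0)*(-1/435) = (-111/241 + 0)*(-1/435) = -111/241*(-1/435) = 37/34945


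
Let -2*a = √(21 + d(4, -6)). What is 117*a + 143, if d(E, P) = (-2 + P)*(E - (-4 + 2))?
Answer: 143 - 351*I*√3/2 ≈ 143.0 - 303.98*I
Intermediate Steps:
d(E, P) = (-2 + P)*(2 + E) (d(E, P) = (-2 + P)*(E - 1*(-2)) = (-2 + P)*(E + 2) = (-2 + P)*(2 + E))
a = -3*I*√3/2 (a = -√(21 + (-4 - 2*4 + 2*(-6) + 4*(-6)))/2 = -√(21 + (-4 - 8 - 12 - 24))/2 = -√(21 - 48)/2 = -3*I*√3/2 ≈ -2.5981*I)
117*a + 143 = 117*(-3*I*√3/2) + 143 = -351*I*√3/2 + 143 = 143 - 351*I*√3/2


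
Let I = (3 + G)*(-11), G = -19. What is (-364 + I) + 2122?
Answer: 1934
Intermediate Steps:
I = 176 (I = (3 - 19)*(-11) = -16*(-11) = 176)
(-364 + I) + 2122 = (-364 + 176) + 2122 = -188 + 2122 = 1934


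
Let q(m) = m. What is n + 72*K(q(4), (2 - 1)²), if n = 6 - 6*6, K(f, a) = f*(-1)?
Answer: -318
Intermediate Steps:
K(f, a) = -f
n = -30 (n = 6 - 36 = -30)
n + 72*K(q(4), (2 - 1)²) = -30 + 72*(-1*4) = -30 + 72*(-4) = -30 - 288 = -318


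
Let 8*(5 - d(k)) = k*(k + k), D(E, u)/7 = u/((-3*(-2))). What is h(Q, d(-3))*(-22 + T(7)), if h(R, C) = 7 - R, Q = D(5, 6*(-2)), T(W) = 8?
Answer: -294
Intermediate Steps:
D(E, u) = 7*u/6 (D(E, u) = 7*(u/((-3*(-2)))) = 7*(u/6) = 7*u/6)
d(k) = 5 - k²/4 (d(k) = 5 - k*(k + k)/8 = 5 - k*2*k/8 = 5 - k²/4)
Q = -14 (Q = 7*(6*(-2))/6 = (7/6)*(-12) = -14)
h(Q, d(-3))*(-22 + T(7)) = (7 - 1*(-14))*(-22 + 8) = (7 + 14)*(-14) = 21*(-14) = -294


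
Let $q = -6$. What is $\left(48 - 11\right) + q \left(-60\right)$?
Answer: $397$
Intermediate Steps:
$\left(48 - 11\right) + q \left(-60\right) = \left(48 - 11\right) - -360 = 37 + 360 = 397$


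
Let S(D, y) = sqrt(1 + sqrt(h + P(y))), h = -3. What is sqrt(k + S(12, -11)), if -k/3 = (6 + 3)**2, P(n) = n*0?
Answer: sqrt(-243 + sqrt(1 + I*sqrt(3))) ≈ 0.02274 + 15.549*I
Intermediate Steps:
P(n) = 0
S(D, y) = sqrt(1 + I*sqrt(3)) (S(D, y) = sqrt(1 + sqrt(-3 + 0)) = sqrt(1 + sqrt(-3)) = sqrt(1 + I*sqrt(3)))
k = -243 (k = -3*(6 + 3)**2 = -3*9**2 = -3*81 = -243)
sqrt(k + S(12, -11)) = sqrt(-243 + sqrt(1 + I*sqrt(3)))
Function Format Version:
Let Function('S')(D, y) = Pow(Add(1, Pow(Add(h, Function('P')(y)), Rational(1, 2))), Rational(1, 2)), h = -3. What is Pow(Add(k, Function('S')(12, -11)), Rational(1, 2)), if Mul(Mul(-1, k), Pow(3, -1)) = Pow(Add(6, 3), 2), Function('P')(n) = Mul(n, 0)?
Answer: Pow(Add(-243, Pow(Add(1, Mul(I, Pow(3, Rational(1, 2)))), Rational(1, 2))), Rational(1, 2)) ≈ Add(0.02274, Mul(15.549, I))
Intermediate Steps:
Function('P')(n) = 0
Function('S')(D, y) = Pow(Add(1, Mul(I, Pow(3, Rational(1, 2)))), Rational(1, 2)) (Function('S')(D, y) = Pow(Add(1, Pow(Add(-3, 0), Rational(1, 2))), Rational(1, 2)) = Pow(Add(1, Pow(-3, Rational(1, 2))), Rational(1, 2)) = Pow(Add(1, Mul(I, Pow(3, Rational(1, 2)))), Rational(1, 2)))
k = -243 (k = Mul(-3, Pow(Add(6, 3), 2)) = Mul(-3, Pow(9, 2)) = Mul(-3, 81) = -243)
Pow(Add(k, Function('S')(12, -11)), Rational(1, 2)) = Pow(Add(-243, Pow(Add(1, Mul(I, Pow(3, Rational(1, 2)))), Rational(1, 2))), Rational(1, 2))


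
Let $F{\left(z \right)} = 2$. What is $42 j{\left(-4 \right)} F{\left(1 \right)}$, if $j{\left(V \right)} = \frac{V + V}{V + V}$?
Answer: $84$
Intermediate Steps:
$j{\left(V \right)} = 1$ ($j{\left(V \right)} = \frac{2 V}{2 V} = 2 V \frac{1}{2 V} = 1$)
$42 j{\left(-4 \right)} F{\left(1 \right)} = 42 \cdot 1 \cdot 2 = 42 \cdot 2 = 84$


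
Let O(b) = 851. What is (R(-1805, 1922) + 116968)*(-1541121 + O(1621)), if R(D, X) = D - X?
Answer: -174421715070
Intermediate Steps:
(R(-1805, 1922) + 116968)*(-1541121 + O(1621)) = ((-1805 - 1*1922) + 116968)*(-1541121 + 851) = ((-1805 - 1922) + 116968)*(-1540270) = (-3727 + 116968)*(-1540270) = 113241*(-1540270) = -174421715070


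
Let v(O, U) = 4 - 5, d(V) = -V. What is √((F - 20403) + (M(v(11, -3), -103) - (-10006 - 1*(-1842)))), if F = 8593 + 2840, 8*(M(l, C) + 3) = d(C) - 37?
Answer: I*√3203/2 ≈ 28.298*I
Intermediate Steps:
v(O, U) = -1
M(l, C) = -61/8 - C/8 (M(l, C) = -3 + (-C - 37)/8 = -3 + (-37 - C)/8 = -3 + (-37/8 - C/8) = -61/8 - C/8)
F = 11433
√((F - 20403) + (M(v(11, -3), -103) - (-10006 - 1*(-1842)))) = √((11433 - 20403) + ((-61/8 - ⅛*(-103)) - (-10006 - 1*(-1842)))) = √(-8970 + ((-61/8 + 103/8) - (-10006 + 1842))) = √(-8970 + (21/4 - 1*(-8164))) = √(-8970 + (21/4 + 8164)) = √(-8970 + 32677/4) = √(-3203/4) = I*√3203/2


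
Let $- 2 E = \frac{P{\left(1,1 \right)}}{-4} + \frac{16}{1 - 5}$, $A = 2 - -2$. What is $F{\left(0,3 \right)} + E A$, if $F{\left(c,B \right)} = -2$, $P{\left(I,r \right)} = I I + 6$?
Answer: $\frac{19}{2} \approx 9.5$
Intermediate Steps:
$P{\left(I,r \right)} = 6 + I^{2}$ ($P{\left(I,r \right)} = I^{2} + 6 = 6 + I^{2}$)
$A = 4$ ($A = 2 + 2 = 4$)
$E = \frac{23}{8}$ ($E = - \frac{\frac{6 + 1^{2}}{-4} + \frac{16}{1 - 5}}{2} = - \frac{\left(6 + 1\right) \left(- \frac{1}{4}\right) + \frac{16}{-4}}{2} = - \frac{7 \left(- \frac{1}{4}\right) + 16 \left(- \frac{1}{4}\right)}{2} = - \frac{- \frac{7}{4} - 4}{2} = \left(- \frac{1}{2}\right) \left(- \frac{23}{4}\right) = \frac{23}{8} \approx 2.875$)
$F{\left(0,3 \right)} + E A = -2 + \frac{23}{8} \cdot 4 = -2 + \frac{23}{2} = \frac{19}{2}$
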